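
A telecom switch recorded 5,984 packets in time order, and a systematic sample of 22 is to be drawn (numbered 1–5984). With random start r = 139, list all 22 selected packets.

139, 411, 683, 955, 1227, 1499, 1771, 2043, 2315, 2587, 2859, 3131, 3403, 3675, 3947, 4219, 4491, 4763, 5035, 5307, 5579, 5851

k = N/n = 5984/22 = 272
packet 1: 139
packet 2: 139 + 272 = 411
packet 3: 411 + 272 = 683
packet 4: 683 + 272 = 955
packet 5: 955 + 272 = 1227
packet 6: 1227 + 272 = 1499
packet 7: 1499 + 272 = 1771
packet 8: 1771 + 272 = 2043
packet 9: 2043 + 272 = 2315
packet 10: 2315 + 272 = 2587
packet 11: 2587 + 272 = 2859
packet 12: 2859 + 272 = 3131
packet 13: 3131 + 272 = 3403
packet 14: 3403 + 272 = 3675
packet 15: 3675 + 272 = 3947
packet 16: 3947 + 272 = 4219
packet 17: 4219 + 272 = 4491
packet 18: 4491 + 272 = 4763
packet 19: 4763 + 272 = 5035
packet 20: 5035 + 272 = 5307
packet 21: 5307 + 272 = 5579
packet 22: 5579 + 272 = 5851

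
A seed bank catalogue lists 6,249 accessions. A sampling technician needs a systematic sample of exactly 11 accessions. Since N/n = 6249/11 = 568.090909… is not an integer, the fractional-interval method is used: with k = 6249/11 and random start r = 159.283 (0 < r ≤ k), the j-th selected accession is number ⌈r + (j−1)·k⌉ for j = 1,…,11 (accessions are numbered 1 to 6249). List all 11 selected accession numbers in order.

160, 728, 1296, 1864, 2432, 3000, 3568, 4136, 4705, 5273, 5841

j=1: r + 0k = 159.283 → ⌈·⌉ = 160
j=2: r + 1k = 727.373909… → ⌈·⌉ = 728
j=3: r + 2k = 1295.464818… → ⌈·⌉ = 1296
j=4: r + 3k = 1863.555727… → ⌈·⌉ = 1864
j=5: r + 4k = 2431.646636… → ⌈·⌉ = 2432
j=6: r + 5k = 2999.737545… → ⌈·⌉ = 3000
j=7: r + 6k = 3567.828454… → ⌈·⌉ = 3568
j=8: r + 7k = 4135.919363… → ⌈·⌉ = 4136
j=9: r + 8k = 4704.010272… → ⌈·⌉ = 4705
j=10: r + 9k = 5272.101181… → ⌈·⌉ = 5273
j=11: r + 10k = 5840.192090… → ⌈·⌉ = 5841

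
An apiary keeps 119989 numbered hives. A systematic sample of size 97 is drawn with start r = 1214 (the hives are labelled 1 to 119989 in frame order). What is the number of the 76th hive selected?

93989

k = 119989/97 = 1237
76th selection = r + (76−1)·k = 1214 + 75×1237 = 1214 + 92775 = 93989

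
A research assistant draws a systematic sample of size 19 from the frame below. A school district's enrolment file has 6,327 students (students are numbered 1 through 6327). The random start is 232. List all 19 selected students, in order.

232, 565, 898, 1231, 1564, 1897, 2230, 2563, 2896, 3229, 3562, 3895, 4228, 4561, 4894, 5227, 5560, 5893, 6226

k = N/n = 6327/19 = 333
student 1: 232
student 2: 232 + 333 = 565
student 3: 565 + 333 = 898
student 4: 898 + 333 = 1231
student 5: 1231 + 333 = 1564
student 6: 1564 + 333 = 1897
student 7: 1897 + 333 = 2230
student 8: 2230 + 333 = 2563
student 9: 2563 + 333 = 2896
student 10: 2896 + 333 = 3229
student 11: 3229 + 333 = 3562
student 12: 3562 + 333 = 3895
student 13: 3895 + 333 = 4228
student 14: 4228 + 333 = 4561
student 15: 4561 + 333 = 4894
student 16: 4894 + 333 = 5227
student 17: 5227 + 333 = 5560
student 18: 5560 + 333 = 5893
student 19: 5893 + 333 = 6226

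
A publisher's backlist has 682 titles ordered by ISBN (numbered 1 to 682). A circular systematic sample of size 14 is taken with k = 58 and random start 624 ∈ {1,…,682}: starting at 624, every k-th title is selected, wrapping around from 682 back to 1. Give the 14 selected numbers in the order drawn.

624, 682, 58, 116, 174, 232, 290, 348, 406, 464, 522, 580, 638, 14

Selection 1: 624
Selection 2: 624 + 58 = 682
Selection 3: 682 + 58 = 740 → 740 − 682 = 58
Selection 4: 58 + 58 = 116
Selection 5: 116 + 58 = 174
Selection 6: 174 + 58 = 232
Selection 7: 232 + 58 = 290
Selection 8: 290 + 58 = 348
Selection 9: 348 + 58 = 406
Selection 10: 406 + 58 = 464
Selection 11: 464 + 58 = 522
Selection 12: 522 + 58 = 580
Selection 13: 580 + 58 = 638
Selection 14: 638 + 58 = 696 → 696 − 682 = 14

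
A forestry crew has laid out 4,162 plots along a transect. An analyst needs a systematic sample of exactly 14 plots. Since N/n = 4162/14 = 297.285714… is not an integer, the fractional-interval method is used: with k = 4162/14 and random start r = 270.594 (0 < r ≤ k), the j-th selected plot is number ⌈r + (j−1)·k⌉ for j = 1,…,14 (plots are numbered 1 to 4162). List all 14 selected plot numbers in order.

j=1: r + 0k = 270.594 → ⌈·⌉ = 271
j=2: r + 1k = 567.879714… → ⌈·⌉ = 568
j=3: r + 2k = 865.165428… → ⌈·⌉ = 866
j=4: r + 3k = 1162.451142… → ⌈·⌉ = 1163
j=5: r + 4k = 1459.736857… → ⌈·⌉ = 1460
j=6: r + 5k = 1757.022571… → ⌈·⌉ = 1758
j=7: r + 6k = 2054.308285… → ⌈·⌉ = 2055
j=8: r + 7k = 2351.594 → ⌈·⌉ = 2352
j=9: r + 8k = 2648.879714… → ⌈·⌉ = 2649
j=10: r + 9k = 2946.165428… → ⌈·⌉ = 2947
j=11: r + 10k = 3243.451142… → ⌈·⌉ = 3244
j=12: r + 11k = 3540.736857… → ⌈·⌉ = 3541
j=13: r + 12k = 3838.022571… → ⌈·⌉ = 3839
j=14: r + 13k = 4135.308285… → ⌈·⌉ = 4136

271, 568, 866, 1163, 1460, 1758, 2055, 2352, 2649, 2947, 3244, 3541, 3839, 4136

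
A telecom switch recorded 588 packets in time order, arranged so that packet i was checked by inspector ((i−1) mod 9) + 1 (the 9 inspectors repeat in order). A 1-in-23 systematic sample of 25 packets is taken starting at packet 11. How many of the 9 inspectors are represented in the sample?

9

Consecutive selections differ by k = 23, so their inspector numbers differ by 23 mod 9 = 5.
gcd(23, 9) = 1, so the sample visits 9/1 = 9 distinct residues mod 9.
Start 11 is inspector 2; the inspectors hit are 1, 2, 3, 4, 5, 6, 7, 8, 9.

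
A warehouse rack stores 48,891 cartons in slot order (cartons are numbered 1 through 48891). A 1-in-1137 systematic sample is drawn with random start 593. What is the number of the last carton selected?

k = 1137
43rd selection = r + (43−1)·k = 593 + 42×1137 = 593 + 47754 = 48347

48347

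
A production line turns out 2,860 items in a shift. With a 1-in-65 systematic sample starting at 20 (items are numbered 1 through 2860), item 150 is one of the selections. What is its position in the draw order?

k = 65
position = (150 − 20)/65 + 1 = 130/65 + 1 = 2 + 1 = 3

3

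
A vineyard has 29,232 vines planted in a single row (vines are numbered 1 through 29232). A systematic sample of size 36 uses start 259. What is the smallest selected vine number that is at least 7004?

k = 29232/36 = 812
Steps past start: ⌈(7004 − 259)/812⌉ = ⌈6745/812⌉ = 9
Selected vine: 259 + 9×812 = 7567

7567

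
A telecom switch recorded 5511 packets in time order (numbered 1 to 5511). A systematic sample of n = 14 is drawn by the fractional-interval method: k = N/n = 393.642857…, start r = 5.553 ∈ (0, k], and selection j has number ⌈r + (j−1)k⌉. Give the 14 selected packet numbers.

j=1: r + 0k = 5.553 → ⌈·⌉ = 6
j=2: r + 1k = 399.195857… → ⌈·⌉ = 400
j=3: r + 2k = 792.838714… → ⌈·⌉ = 793
j=4: r + 3k = 1186.481571… → ⌈·⌉ = 1187
j=5: r + 4k = 1580.124428… → ⌈·⌉ = 1581
j=6: r + 5k = 1973.767285… → ⌈·⌉ = 1974
j=7: r + 6k = 2367.410142… → ⌈·⌉ = 2368
j=8: r + 7k = 2761.053 → ⌈·⌉ = 2762
j=9: r + 8k = 3154.695857… → ⌈·⌉ = 3155
j=10: r + 9k = 3548.338714… → ⌈·⌉ = 3549
j=11: r + 10k = 3941.981571… → ⌈·⌉ = 3942
j=12: r + 11k = 4335.624428… → ⌈·⌉ = 4336
j=13: r + 12k = 4729.267285… → ⌈·⌉ = 4730
j=14: r + 13k = 5122.910142… → ⌈·⌉ = 5123

6, 400, 793, 1187, 1581, 1974, 2368, 2762, 3155, 3549, 3942, 4336, 4730, 5123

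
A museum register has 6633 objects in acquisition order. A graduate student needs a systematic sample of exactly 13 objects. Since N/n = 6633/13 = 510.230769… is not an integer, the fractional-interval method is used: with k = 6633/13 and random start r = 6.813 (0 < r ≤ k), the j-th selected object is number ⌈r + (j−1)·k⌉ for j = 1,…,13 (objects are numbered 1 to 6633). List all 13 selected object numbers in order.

j=1: r + 0k = 6.813 → ⌈·⌉ = 7
j=2: r + 1k = 517.043769… → ⌈·⌉ = 518
j=3: r + 2k = 1027.274538… → ⌈·⌉ = 1028
j=4: r + 3k = 1537.505307… → ⌈·⌉ = 1538
j=5: r + 4k = 2047.736076… → ⌈·⌉ = 2048
j=6: r + 5k = 2557.966846… → ⌈·⌉ = 2558
j=7: r + 6k = 3068.197615… → ⌈·⌉ = 3069
j=8: r + 7k = 3578.428384… → ⌈·⌉ = 3579
j=9: r + 8k = 4088.659153… → ⌈·⌉ = 4089
j=10: r + 9k = 4598.889923… → ⌈·⌉ = 4599
j=11: r + 10k = 5109.120692… → ⌈·⌉ = 5110
j=12: r + 11k = 5619.351461… → ⌈·⌉ = 5620
j=13: r + 12k = 6129.582230… → ⌈·⌉ = 6130

7, 518, 1028, 1538, 2048, 2558, 3069, 3579, 4089, 4599, 5110, 5620, 6130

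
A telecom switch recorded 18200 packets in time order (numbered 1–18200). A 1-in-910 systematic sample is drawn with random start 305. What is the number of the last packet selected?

k = 910
20th selection = r + (20−1)·k = 305 + 19×910 = 305 + 17290 = 17595

17595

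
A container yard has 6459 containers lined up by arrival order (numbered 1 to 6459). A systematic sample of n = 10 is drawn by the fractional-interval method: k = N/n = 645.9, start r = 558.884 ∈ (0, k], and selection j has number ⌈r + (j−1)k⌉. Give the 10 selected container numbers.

j=1: r + 0k = 558.884 → ⌈·⌉ = 559
j=2: r + 1k = 1204.784 → ⌈·⌉ = 1205
j=3: r + 2k = 1850.684 → ⌈·⌉ = 1851
j=4: r + 3k = 2496.584 → ⌈·⌉ = 2497
j=5: r + 4k = 3142.484 → ⌈·⌉ = 3143
j=6: r + 5k = 3788.384 → ⌈·⌉ = 3789
j=7: r + 6k = 4434.284 → ⌈·⌉ = 4435
j=8: r + 7k = 5080.184 → ⌈·⌉ = 5081
j=9: r + 8k = 5726.084 → ⌈·⌉ = 5727
j=10: r + 9k = 6371.984 → ⌈·⌉ = 6372

559, 1205, 1851, 2497, 3143, 3789, 4435, 5081, 5727, 6372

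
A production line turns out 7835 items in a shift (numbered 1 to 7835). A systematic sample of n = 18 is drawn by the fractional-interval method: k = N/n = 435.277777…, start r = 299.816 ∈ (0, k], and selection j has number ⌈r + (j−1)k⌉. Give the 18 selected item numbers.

300, 736, 1171, 1606, 2041, 2477, 2912, 3347, 3783, 4218, 4653, 5088, 5524, 5959, 6394, 6829, 7265, 7700

j=1: r + 0k = 299.816 → ⌈·⌉ = 300
j=2: r + 1k = 735.093777… → ⌈·⌉ = 736
j=3: r + 2k = 1170.371555… → ⌈·⌉ = 1171
j=4: r + 3k = 1605.649333… → ⌈·⌉ = 1606
j=5: r + 4k = 2040.927111… → ⌈·⌉ = 2041
j=6: r + 5k = 2476.204888… → ⌈·⌉ = 2477
j=7: r + 6k = 2911.482666… → ⌈·⌉ = 2912
j=8: r + 7k = 3346.760444… → ⌈·⌉ = 3347
j=9: r + 8k = 3782.038222… → ⌈·⌉ = 3783
j=10: r + 9k = 4217.316 → ⌈·⌉ = 4218
j=11: r + 10k = 4652.593777… → ⌈·⌉ = 4653
j=12: r + 11k = 5087.871555… → ⌈·⌉ = 5088
j=13: r + 12k = 5523.149333… → ⌈·⌉ = 5524
j=14: r + 13k = 5958.427111… → ⌈·⌉ = 5959
j=15: r + 14k = 6393.704888… → ⌈·⌉ = 6394
j=16: r + 15k = 6828.982666… → ⌈·⌉ = 6829
j=17: r + 16k = 7264.260444… → ⌈·⌉ = 7265
j=18: r + 17k = 7699.538222… → ⌈·⌉ = 7700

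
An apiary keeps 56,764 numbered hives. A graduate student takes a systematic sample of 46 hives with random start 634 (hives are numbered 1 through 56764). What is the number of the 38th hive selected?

k = 56764/46 = 1234
38th selection = r + (38−1)·k = 634 + 37×1234 = 634 + 45658 = 46292

46292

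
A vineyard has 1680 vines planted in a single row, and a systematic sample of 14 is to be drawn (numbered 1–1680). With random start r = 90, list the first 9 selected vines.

k = N/n = 1680/14 = 120
vine 1: 90
vine 2: 90 + 120 = 210
vine 3: 210 + 120 = 330
vine 4: 330 + 120 = 450
vine 5: 450 + 120 = 570
vine 6: 570 + 120 = 690
vine 7: 690 + 120 = 810
vine 8: 810 + 120 = 930
vine 9: 930 + 120 = 1050

90, 210, 330, 450, 570, 690, 810, 930, 1050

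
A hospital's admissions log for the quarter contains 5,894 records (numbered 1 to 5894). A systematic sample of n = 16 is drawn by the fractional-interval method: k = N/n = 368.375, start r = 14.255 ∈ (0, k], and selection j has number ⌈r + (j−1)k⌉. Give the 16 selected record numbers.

j=1: r + 0k = 14.255 → ⌈·⌉ = 15
j=2: r + 1k = 382.63 → ⌈·⌉ = 383
j=3: r + 2k = 751.005 → ⌈·⌉ = 752
j=4: r + 3k = 1119.38 → ⌈·⌉ = 1120
j=5: r + 4k = 1487.755 → ⌈·⌉ = 1488
j=6: r + 5k = 1856.13 → ⌈·⌉ = 1857
j=7: r + 6k = 2224.505 → ⌈·⌉ = 2225
j=8: r + 7k = 2592.88 → ⌈·⌉ = 2593
j=9: r + 8k = 2961.255 → ⌈·⌉ = 2962
j=10: r + 9k = 3329.63 → ⌈·⌉ = 3330
j=11: r + 10k = 3698.005 → ⌈·⌉ = 3699
j=12: r + 11k = 4066.38 → ⌈·⌉ = 4067
j=13: r + 12k = 4434.755 → ⌈·⌉ = 4435
j=14: r + 13k = 4803.13 → ⌈·⌉ = 4804
j=15: r + 14k = 5171.505 → ⌈·⌉ = 5172
j=16: r + 15k = 5539.88 → ⌈·⌉ = 5540

15, 383, 752, 1120, 1488, 1857, 2225, 2593, 2962, 3330, 3699, 4067, 4435, 4804, 5172, 5540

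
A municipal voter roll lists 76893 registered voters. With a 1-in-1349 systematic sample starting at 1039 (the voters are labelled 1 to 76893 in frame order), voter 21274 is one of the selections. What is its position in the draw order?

16

k = 1349
position = (21274 − 1039)/1349 + 1 = 20235/1349 + 1 = 15 + 1 = 16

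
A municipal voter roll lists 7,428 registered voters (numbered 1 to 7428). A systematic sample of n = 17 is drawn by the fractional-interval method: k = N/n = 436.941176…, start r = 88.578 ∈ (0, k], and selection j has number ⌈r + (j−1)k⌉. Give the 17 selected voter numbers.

89, 526, 963, 1400, 1837, 2274, 2711, 3148, 3585, 4022, 4458, 4895, 5332, 5769, 6206, 6643, 7080

j=1: r + 0k = 88.578 → ⌈·⌉ = 89
j=2: r + 1k = 525.519176… → ⌈·⌉ = 526
j=3: r + 2k = 962.460352… → ⌈·⌉ = 963
j=4: r + 3k = 1399.401529… → ⌈·⌉ = 1400
j=5: r + 4k = 1836.342705… → ⌈·⌉ = 1837
j=6: r + 5k = 2273.283882… → ⌈·⌉ = 2274
j=7: r + 6k = 2710.225058… → ⌈·⌉ = 2711
j=8: r + 7k = 3147.166235… → ⌈·⌉ = 3148
j=9: r + 8k = 3584.107411… → ⌈·⌉ = 3585
j=10: r + 9k = 4021.048588… → ⌈·⌉ = 4022
j=11: r + 10k = 4457.989764… → ⌈·⌉ = 4458
j=12: r + 11k = 4894.930941… → ⌈·⌉ = 4895
j=13: r + 12k = 5331.872117… → ⌈·⌉ = 5332
j=14: r + 13k = 5768.813294… → ⌈·⌉ = 5769
j=15: r + 14k = 6205.754470… → ⌈·⌉ = 6206
j=16: r + 15k = 6642.695647… → ⌈·⌉ = 6643
j=17: r + 16k = 7079.636823… → ⌈·⌉ = 7080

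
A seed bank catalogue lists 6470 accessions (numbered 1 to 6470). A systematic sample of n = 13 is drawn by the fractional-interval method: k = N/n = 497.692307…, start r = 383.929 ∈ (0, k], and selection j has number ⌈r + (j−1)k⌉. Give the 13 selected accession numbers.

j=1: r + 0k = 383.929 → ⌈·⌉ = 384
j=2: r + 1k = 881.621307… → ⌈·⌉ = 882
j=3: r + 2k = 1379.313615… → ⌈·⌉ = 1380
j=4: r + 3k = 1877.005923… → ⌈·⌉ = 1878
j=5: r + 4k = 2374.698230… → ⌈·⌉ = 2375
j=6: r + 5k = 2872.390538… → ⌈·⌉ = 2873
j=7: r + 6k = 3370.082846… → ⌈·⌉ = 3371
j=8: r + 7k = 3867.775153… → ⌈·⌉ = 3868
j=9: r + 8k = 4365.467461… → ⌈·⌉ = 4366
j=10: r + 9k = 4863.159769… → ⌈·⌉ = 4864
j=11: r + 10k = 5360.852076… → ⌈·⌉ = 5361
j=12: r + 11k = 5858.544384… → ⌈·⌉ = 5859
j=13: r + 12k = 6356.236692… → ⌈·⌉ = 6357

384, 882, 1380, 1878, 2375, 2873, 3371, 3868, 4366, 4864, 5361, 5859, 6357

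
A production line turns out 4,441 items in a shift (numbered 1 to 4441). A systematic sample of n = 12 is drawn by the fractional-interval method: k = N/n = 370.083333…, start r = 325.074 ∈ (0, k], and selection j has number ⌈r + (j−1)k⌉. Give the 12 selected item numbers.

326, 696, 1066, 1436, 1806, 2176, 2546, 2916, 3286, 3656, 4026, 4396

j=1: r + 0k = 325.074 → ⌈·⌉ = 326
j=2: r + 1k = 695.157333… → ⌈·⌉ = 696
j=3: r + 2k = 1065.240666… → ⌈·⌉ = 1066
j=4: r + 3k = 1435.324 → ⌈·⌉ = 1436
j=5: r + 4k = 1805.407333… → ⌈·⌉ = 1806
j=6: r + 5k = 2175.490666… → ⌈·⌉ = 2176
j=7: r + 6k = 2545.574 → ⌈·⌉ = 2546
j=8: r + 7k = 2915.657333… → ⌈·⌉ = 2916
j=9: r + 8k = 3285.740666… → ⌈·⌉ = 3286
j=10: r + 9k = 3655.824 → ⌈·⌉ = 3656
j=11: r + 10k = 4025.907333… → ⌈·⌉ = 4026
j=12: r + 11k = 4395.990666… → ⌈·⌉ = 4396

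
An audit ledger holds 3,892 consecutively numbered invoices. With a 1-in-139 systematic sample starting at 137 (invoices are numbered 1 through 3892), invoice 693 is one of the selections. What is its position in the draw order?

5

k = 139
position = (693 − 137)/139 + 1 = 556/139 + 1 = 4 + 1 = 5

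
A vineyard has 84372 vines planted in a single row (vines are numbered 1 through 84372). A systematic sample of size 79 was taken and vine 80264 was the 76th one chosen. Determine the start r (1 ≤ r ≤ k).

k = 84372/79 = 1068
r = 80264 − (76−1)×1068 = 80264 − 80100 = 164

164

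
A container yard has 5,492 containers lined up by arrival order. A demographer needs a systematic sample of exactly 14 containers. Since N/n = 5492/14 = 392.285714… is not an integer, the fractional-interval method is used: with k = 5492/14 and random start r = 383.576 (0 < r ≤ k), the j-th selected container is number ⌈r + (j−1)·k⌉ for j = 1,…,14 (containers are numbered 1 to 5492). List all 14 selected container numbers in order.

j=1: r + 0k = 383.576 → ⌈·⌉ = 384
j=2: r + 1k = 775.861714… → ⌈·⌉ = 776
j=3: r + 2k = 1168.147428… → ⌈·⌉ = 1169
j=4: r + 3k = 1560.433142… → ⌈·⌉ = 1561
j=5: r + 4k = 1952.718857… → ⌈·⌉ = 1953
j=6: r + 5k = 2345.004571… → ⌈·⌉ = 2346
j=7: r + 6k = 2737.290285… → ⌈·⌉ = 2738
j=8: r + 7k = 3129.576 → ⌈·⌉ = 3130
j=9: r + 8k = 3521.861714… → ⌈·⌉ = 3522
j=10: r + 9k = 3914.147428… → ⌈·⌉ = 3915
j=11: r + 10k = 4306.433142… → ⌈·⌉ = 4307
j=12: r + 11k = 4698.718857… → ⌈·⌉ = 4699
j=13: r + 12k = 5091.004571… → ⌈·⌉ = 5092
j=14: r + 13k = 5483.290285… → ⌈·⌉ = 5484

384, 776, 1169, 1561, 1953, 2346, 2738, 3130, 3522, 3915, 4307, 4699, 5092, 5484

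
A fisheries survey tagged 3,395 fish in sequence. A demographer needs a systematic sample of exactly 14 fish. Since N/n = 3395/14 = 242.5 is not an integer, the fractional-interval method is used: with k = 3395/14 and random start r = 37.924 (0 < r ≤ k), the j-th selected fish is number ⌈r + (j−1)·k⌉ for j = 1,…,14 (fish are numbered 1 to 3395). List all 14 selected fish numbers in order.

j=1: r + 0k = 37.924 → ⌈·⌉ = 38
j=2: r + 1k = 280.424 → ⌈·⌉ = 281
j=3: r + 2k = 522.924 → ⌈·⌉ = 523
j=4: r + 3k = 765.424 → ⌈·⌉ = 766
j=5: r + 4k = 1007.924 → ⌈·⌉ = 1008
j=6: r + 5k = 1250.424 → ⌈·⌉ = 1251
j=7: r + 6k = 1492.924 → ⌈·⌉ = 1493
j=8: r + 7k = 1735.424 → ⌈·⌉ = 1736
j=9: r + 8k = 1977.924 → ⌈·⌉ = 1978
j=10: r + 9k = 2220.424 → ⌈·⌉ = 2221
j=11: r + 10k = 2462.924 → ⌈·⌉ = 2463
j=12: r + 11k = 2705.424 → ⌈·⌉ = 2706
j=13: r + 12k = 2947.924 → ⌈·⌉ = 2948
j=14: r + 13k = 3190.424 → ⌈·⌉ = 3191

38, 281, 523, 766, 1008, 1251, 1493, 1736, 1978, 2221, 2463, 2706, 2948, 3191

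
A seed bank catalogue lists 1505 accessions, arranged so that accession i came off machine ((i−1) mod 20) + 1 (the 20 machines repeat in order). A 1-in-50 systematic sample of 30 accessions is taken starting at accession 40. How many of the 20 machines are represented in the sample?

Consecutive selections differ by k = 50, so their machine numbers differ by 50 mod 20 = 10.
gcd(50, 20) = 10, so the sample visits 20/10 = 2 distinct residues mod 20.
Start 40 is machine 20; the machines hit are 10, 20.

2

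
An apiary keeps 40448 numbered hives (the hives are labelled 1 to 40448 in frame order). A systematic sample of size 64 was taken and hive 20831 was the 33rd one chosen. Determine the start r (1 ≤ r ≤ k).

607

k = 40448/64 = 632
r = 20831 − (33−1)×632 = 20831 − 20224 = 607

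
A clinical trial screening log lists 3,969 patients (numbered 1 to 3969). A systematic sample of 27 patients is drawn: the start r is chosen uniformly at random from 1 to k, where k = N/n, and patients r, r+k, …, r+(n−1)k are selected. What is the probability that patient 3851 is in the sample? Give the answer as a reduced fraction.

1/147

k = 3969/27 = 147.
Patient 3851 is selected iff r ≡ 3851 (mod 147); exactly one such r in {1,…,147}.
Inclusion probability = 1/147.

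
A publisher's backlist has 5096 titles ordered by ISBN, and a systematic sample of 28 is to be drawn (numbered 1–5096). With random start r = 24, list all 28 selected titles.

k = N/n = 5096/28 = 182
title 1: 24
title 2: 24 + 182 = 206
title 3: 206 + 182 = 388
title 4: 388 + 182 = 570
title 5: 570 + 182 = 752
title 6: 752 + 182 = 934
title 7: 934 + 182 = 1116
title 8: 1116 + 182 = 1298
title 9: 1298 + 182 = 1480
title 10: 1480 + 182 = 1662
title 11: 1662 + 182 = 1844
title 12: 1844 + 182 = 2026
title 13: 2026 + 182 = 2208
title 14: 2208 + 182 = 2390
title 15: 2390 + 182 = 2572
title 16: 2572 + 182 = 2754
title 17: 2754 + 182 = 2936
title 18: 2936 + 182 = 3118
title 19: 3118 + 182 = 3300
title 20: 3300 + 182 = 3482
title 21: 3482 + 182 = 3664
title 22: 3664 + 182 = 3846
title 23: 3846 + 182 = 4028
title 24: 4028 + 182 = 4210
title 25: 4210 + 182 = 4392
title 26: 4392 + 182 = 4574
title 27: 4574 + 182 = 4756
title 28: 4756 + 182 = 4938

24, 206, 388, 570, 752, 934, 1116, 1298, 1480, 1662, 1844, 2026, 2208, 2390, 2572, 2754, 2936, 3118, 3300, 3482, 3664, 3846, 4028, 4210, 4392, 4574, 4756, 4938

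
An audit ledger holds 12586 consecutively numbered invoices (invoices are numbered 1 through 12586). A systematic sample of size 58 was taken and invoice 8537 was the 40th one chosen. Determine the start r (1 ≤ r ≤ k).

74

k = 12586/58 = 217
r = 8537 − (40−1)×217 = 8537 − 8463 = 74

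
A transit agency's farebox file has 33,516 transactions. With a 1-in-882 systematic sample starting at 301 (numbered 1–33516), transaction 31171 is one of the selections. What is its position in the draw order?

36

k = 882
position = (31171 − 301)/882 + 1 = 30870/882 + 1 = 35 + 1 = 36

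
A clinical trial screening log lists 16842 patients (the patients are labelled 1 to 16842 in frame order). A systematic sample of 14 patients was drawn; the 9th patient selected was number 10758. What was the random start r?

k = 16842/14 = 1203
r = 10758 − (9−1)×1203 = 10758 − 9624 = 1134

1134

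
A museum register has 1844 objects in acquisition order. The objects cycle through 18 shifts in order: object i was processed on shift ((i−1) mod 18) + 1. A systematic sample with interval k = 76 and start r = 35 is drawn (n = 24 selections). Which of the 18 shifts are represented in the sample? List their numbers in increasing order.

Consecutive selections differ by k = 76, so their shift numbers differ by 76 mod 18 = 4.
gcd(76, 18) = 2, so the sample visits 18/2 = 9 distinct residues mod 18.
Start 35 is shift 17; the shifts hit are 1, 3, 5, 7, 9, 11, 13, 15, 17.

1, 3, 5, 7, 9, 11, 13, 15, 17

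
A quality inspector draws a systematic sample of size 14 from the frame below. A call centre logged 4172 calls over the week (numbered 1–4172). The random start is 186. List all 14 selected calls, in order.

186, 484, 782, 1080, 1378, 1676, 1974, 2272, 2570, 2868, 3166, 3464, 3762, 4060

k = N/n = 4172/14 = 298
call 1: 186
call 2: 186 + 298 = 484
call 3: 484 + 298 = 782
call 4: 782 + 298 = 1080
call 5: 1080 + 298 = 1378
call 6: 1378 + 298 = 1676
call 7: 1676 + 298 = 1974
call 8: 1974 + 298 = 2272
call 9: 2272 + 298 = 2570
call 10: 2570 + 298 = 2868
call 11: 2868 + 298 = 3166
call 12: 3166 + 298 = 3464
call 13: 3464 + 298 = 3762
call 14: 3762 + 298 = 4060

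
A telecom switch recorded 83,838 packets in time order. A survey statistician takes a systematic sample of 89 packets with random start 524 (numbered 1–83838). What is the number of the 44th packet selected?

41030

k = 83838/89 = 942
44th selection = r + (44−1)·k = 524 + 43×942 = 524 + 40506 = 41030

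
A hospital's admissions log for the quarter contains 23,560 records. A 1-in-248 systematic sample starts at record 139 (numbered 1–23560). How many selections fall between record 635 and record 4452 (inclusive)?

16

k = 248
First selection ≥ 635: 139 + ⌈(635−139)/248⌉·248 = 139 + 2×248 = 635
Last selection ≤ 4452: 139 + ⌊(4452−139)/248⌋·248 = 139 + 17×248 = 4355
Count = 17 − 2 + 1 = 16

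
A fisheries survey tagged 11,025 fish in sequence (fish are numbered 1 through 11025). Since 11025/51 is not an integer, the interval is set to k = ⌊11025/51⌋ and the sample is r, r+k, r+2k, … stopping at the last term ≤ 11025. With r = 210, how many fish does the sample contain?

51

k = ⌊11025/51⌋ = 216
Achieved size = ⌊(11025 − 210)/216⌋ + 1 = ⌊10815/216⌋ + 1 = 50 + 1 = 51
(last selection: 210 + 50×216 = 11010 ≤ 11025; next would be 11226 > 11025)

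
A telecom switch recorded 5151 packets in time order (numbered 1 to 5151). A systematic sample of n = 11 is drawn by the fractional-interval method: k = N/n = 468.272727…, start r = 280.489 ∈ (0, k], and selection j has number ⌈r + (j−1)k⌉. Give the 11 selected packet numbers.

281, 749, 1218, 1686, 2154, 2622, 3091, 3559, 4027, 4495, 4964

j=1: r + 0k = 280.489 → ⌈·⌉ = 281
j=2: r + 1k = 748.761727… → ⌈·⌉ = 749
j=3: r + 2k = 1217.034454… → ⌈·⌉ = 1218
j=4: r + 3k = 1685.307181… → ⌈·⌉ = 1686
j=5: r + 4k = 2153.579909… → ⌈·⌉ = 2154
j=6: r + 5k = 2621.852636… → ⌈·⌉ = 2622
j=7: r + 6k = 3090.125363… → ⌈·⌉ = 3091
j=8: r + 7k = 3558.398090… → ⌈·⌉ = 3559
j=9: r + 8k = 4026.670818… → ⌈·⌉ = 4027
j=10: r + 9k = 4494.943545… → ⌈·⌉ = 4495
j=11: r + 10k = 4963.216272… → ⌈·⌉ = 4964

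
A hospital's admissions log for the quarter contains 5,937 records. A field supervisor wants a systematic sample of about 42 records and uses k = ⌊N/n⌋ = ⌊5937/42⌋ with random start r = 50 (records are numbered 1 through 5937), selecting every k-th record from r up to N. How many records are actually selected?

k = ⌊5937/42⌋ = 141
Achieved size = ⌊(5937 − 50)/141⌋ + 1 = ⌊5887/141⌋ + 1 = 41 + 1 = 42
(last selection: 50 + 41×141 = 5831 ≤ 5937; next would be 5972 > 5937)

42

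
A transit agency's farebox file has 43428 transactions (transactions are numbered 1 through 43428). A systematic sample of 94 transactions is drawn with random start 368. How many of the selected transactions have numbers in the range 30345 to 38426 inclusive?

18

k = 43428/94 = 462
First selection ≥ 30345: 368 + ⌈(30345−368)/462⌉·462 = 368 + 65×462 = 30398
Last selection ≤ 38426: 368 + ⌊(38426−368)/462⌋·462 = 368 + 82×462 = 38252
Count = 82 − 65 + 1 = 18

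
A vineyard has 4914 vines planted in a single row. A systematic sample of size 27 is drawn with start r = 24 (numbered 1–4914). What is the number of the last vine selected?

4756

k = 4914/27 = 182
27th selection = r + (27−1)·k = 24 + 26×182 = 24 + 4732 = 4756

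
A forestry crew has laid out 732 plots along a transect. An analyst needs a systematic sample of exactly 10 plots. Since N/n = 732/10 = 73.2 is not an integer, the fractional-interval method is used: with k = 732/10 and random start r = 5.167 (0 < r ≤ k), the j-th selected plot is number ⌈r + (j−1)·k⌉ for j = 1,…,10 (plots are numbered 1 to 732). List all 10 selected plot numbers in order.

j=1: r + 0k = 5.167 → ⌈·⌉ = 6
j=2: r + 1k = 78.367 → ⌈·⌉ = 79
j=3: r + 2k = 151.567 → ⌈·⌉ = 152
j=4: r + 3k = 224.767 → ⌈·⌉ = 225
j=5: r + 4k = 297.967 → ⌈·⌉ = 298
j=6: r + 5k = 371.167 → ⌈·⌉ = 372
j=7: r + 6k = 444.367 → ⌈·⌉ = 445
j=8: r + 7k = 517.567 → ⌈·⌉ = 518
j=9: r + 8k = 590.767 → ⌈·⌉ = 591
j=10: r + 9k = 663.967 → ⌈·⌉ = 664

6, 79, 152, 225, 298, 372, 445, 518, 591, 664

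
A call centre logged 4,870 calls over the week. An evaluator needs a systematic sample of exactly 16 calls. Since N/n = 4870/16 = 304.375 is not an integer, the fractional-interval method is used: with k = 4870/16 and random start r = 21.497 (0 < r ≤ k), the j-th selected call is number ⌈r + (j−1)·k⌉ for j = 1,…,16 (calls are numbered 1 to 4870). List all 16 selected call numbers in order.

j=1: r + 0k = 21.497 → ⌈·⌉ = 22
j=2: r + 1k = 325.872 → ⌈·⌉ = 326
j=3: r + 2k = 630.247 → ⌈·⌉ = 631
j=4: r + 3k = 934.622 → ⌈·⌉ = 935
j=5: r + 4k = 1238.997 → ⌈·⌉ = 1239
j=6: r + 5k = 1543.372 → ⌈·⌉ = 1544
j=7: r + 6k = 1847.747 → ⌈·⌉ = 1848
j=8: r + 7k = 2152.122 → ⌈·⌉ = 2153
j=9: r + 8k = 2456.497 → ⌈·⌉ = 2457
j=10: r + 9k = 2760.872 → ⌈·⌉ = 2761
j=11: r + 10k = 3065.247 → ⌈·⌉ = 3066
j=12: r + 11k = 3369.622 → ⌈·⌉ = 3370
j=13: r + 12k = 3673.997 → ⌈·⌉ = 3674
j=14: r + 13k = 3978.372 → ⌈·⌉ = 3979
j=15: r + 14k = 4282.747 → ⌈·⌉ = 4283
j=16: r + 15k = 4587.122 → ⌈·⌉ = 4588

22, 326, 631, 935, 1239, 1544, 1848, 2153, 2457, 2761, 3066, 3370, 3674, 3979, 4283, 4588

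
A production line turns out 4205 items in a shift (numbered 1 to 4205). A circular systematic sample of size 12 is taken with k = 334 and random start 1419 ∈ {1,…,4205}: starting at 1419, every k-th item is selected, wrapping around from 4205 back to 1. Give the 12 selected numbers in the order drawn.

Selection 1: 1419
Selection 2: 1419 + 334 = 1753
Selection 3: 1753 + 334 = 2087
Selection 4: 2087 + 334 = 2421
Selection 5: 2421 + 334 = 2755
Selection 6: 2755 + 334 = 3089
Selection 7: 3089 + 334 = 3423
Selection 8: 3423 + 334 = 3757
Selection 9: 3757 + 334 = 4091
Selection 10: 4091 + 334 = 4425 → 4425 − 4205 = 220
Selection 11: 220 + 334 = 554
Selection 12: 554 + 334 = 888

1419, 1753, 2087, 2421, 2755, 3089, 3423, 3757, 4091, 220, 554, 888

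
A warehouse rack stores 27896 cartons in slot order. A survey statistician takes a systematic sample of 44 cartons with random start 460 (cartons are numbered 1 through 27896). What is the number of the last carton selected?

k = 27896/44 = 634
44th selection = r + (44−1)·k = 460 + 43×634 = 460 + 27262 = 27722

27722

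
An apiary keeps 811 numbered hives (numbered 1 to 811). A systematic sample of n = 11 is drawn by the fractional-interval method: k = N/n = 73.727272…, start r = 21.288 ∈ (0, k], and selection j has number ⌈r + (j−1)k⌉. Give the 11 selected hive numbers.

j=1: r + 0k = 21.288 → ⌈·⌉ = 22
j=2: r + 1k = 95.015272… → ⌈·⌉ = 96
j=3: r + 2k = 168.742545… → ⌈·⌉ = 169
j=4: r + 3k = 242.469818… → ⌈·⌉ = 243
j=5: r + 4k = 316.197090… → ⌈·⌉ = 317
j=6: r + 5k = 389.924363… → ⌈·⌉ = 390
j=7: r + 6k = 463.651636… → ⌈·⌉ = 464
j=8: r + 7k = 537.378909… → ⌈·⌉ = 538
j=9: r + 8k = 611.106181… → ⌈·⌉ = 612
j=10: r + 9k = 684.833454… → ⌈·⌉ = 685
j=11: r + 10k = 758.560727… → ⌈·⌉ = 759

22, 96, 169, 243, 317, 390, 464, 538, 612, 685, 759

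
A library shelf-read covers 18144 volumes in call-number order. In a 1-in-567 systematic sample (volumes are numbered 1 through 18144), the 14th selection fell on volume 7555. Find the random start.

k = 567
r = 7555 − (14−1)×567 = 7555 − 7371 = 184

184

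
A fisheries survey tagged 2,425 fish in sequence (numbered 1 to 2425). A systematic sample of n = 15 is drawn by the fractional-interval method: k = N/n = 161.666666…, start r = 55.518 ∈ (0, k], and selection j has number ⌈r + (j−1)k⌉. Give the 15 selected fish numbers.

j=1: r + 0k = 55.518 → ⌈·⌉ = 56
j=2: r + 1k = 217.184666… → ⌈·⌉ = 218
j=3: r + 2k = 378.851333… → ⌈·⌉ = 379
j=4: r + 3k = 540.518 → ⌈·⌉ = 541
j=5: r + 4k = 702.184666… → ⌈·⌉ = 703
j=6: r + 5k = 863.851333… → ⌈·⌉ = 864
j=7: r + 6k = 1025.518 → ⌈·⌉ = 1026
j=8: r + 7k = 1187.184666… → ⌈·⌉ = 1188
j=9: r + 8k = 1348.851333… → ⌈·⌉ = 1349
j=10: r + 9k = 1510.518 → ⌈·⌉ = 1511
j=11: r + 10k = 1672.184666… → ⌈·⌉ = 1673
j=12: r + 11k = 1833.851333… → ⌈·⌉ = 1834
j=13: r + 12k = 1995.518 → ⌈·⌉ = 1996
j=14: r + 13k = 2157.184666… → ⌈·⌉ = 2158
j=15: r + 14k = 2318.851333… → ⌈·⌉ = 2319

56, 218, 379, 541, 703, 864, 1026, 1188, 1349, 1511, 1673, 1834, 1996, 2158, 2319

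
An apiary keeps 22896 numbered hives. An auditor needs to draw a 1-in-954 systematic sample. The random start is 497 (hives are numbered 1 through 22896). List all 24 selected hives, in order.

hive 1: 497
hive 2: 497 + 954 = 1451
hive 3: 1451 + 954 = 2405
hive 4: 2405 + 954 = 3359
hive 5: 3359 + 954 = 4313
hive 6: 4313 + 954 = 5267
hive 7: 5267 + 954 = 6221
hive 8: 6221 + 954 = 7175
hive 9: 7175 + 954 = 8129
hive 10: 8129 + 954 = 9083
hive 11: 9083 + 954 = 10037
hive 12: 10037 + 954 = 10991
hive 13: 10991 + 954 = 11945
hive 14: 11945 + 954 = 12899
hive 15: 12899 + 954 = 13853
hive 16: 13853 + 954 = 14807
hive 17: 14807 + 954 = 15761
hive 18: 15761 + 954 = 16715
hive 19: 16715 + 954 = 17669
hive 20: 17669 + 954 = 18623
hive 21: 18623 + 954 = 19577
hive 22: 19577 + 954 = 20531
hive 23: 20531 + 954 = 21485
hive 24: 21485 + 954 = 22439

497, 1451, 2405, 3359, 4313, 5267, 6221, 7175, 8129, 9083, 10037, 10991, 11945, 12899, 13853, 14807, 15761, 16715, 17669, 18623, 19577, 20531, 21485, 22439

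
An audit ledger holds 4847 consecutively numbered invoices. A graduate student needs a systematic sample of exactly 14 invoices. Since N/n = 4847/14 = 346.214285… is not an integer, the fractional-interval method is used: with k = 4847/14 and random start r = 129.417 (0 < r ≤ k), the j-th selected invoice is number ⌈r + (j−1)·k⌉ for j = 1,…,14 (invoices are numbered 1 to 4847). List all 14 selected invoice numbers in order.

j=1: r + 0k = 129.417 → ⌈·⌉ = 130
j=2: r + 1k = 475.631285… → ⌈·⌉ = 476
j=3: r + 2k = 821.845571… → ⌈·⌉ = 822
j=4: r + 3k = 1168.059857… → ⌈·⌉ = 1169
j=5: r + 4k = 1514.274142… → ⌈·⌉ = 1515
j=6: r + 5k = 1860.488428… → ⌈·⌉ = 1861
j=7: r + 6k = 2206.702714… → ⌈·⌉ = 2207
j=8: r + 7k = 2552.917 → ⌈·⌉ = 2553
j=9: r + 8k = 2899.131285… → ⌈·⌉ = 2900
j=10: r + 9k = 3245.345571… → ⌈·⌉ = 3246
j=11: r + 10k = 3591.559857… → ⌈·⌉ = 3592
j=12: r + 11k = 3937.774142… → ⌈·⌉ = 3938
j=13: r + 12k = 4283.988428… → ⌈·⌉ = 4284
j=14: r + 13k = 4630.202714… → ⌈·⌉ = 4631

130, 476, 822, 1169, 1515, 1861, 2207, 2553, 2900, 3246, 3592, 3938, 4284, 4631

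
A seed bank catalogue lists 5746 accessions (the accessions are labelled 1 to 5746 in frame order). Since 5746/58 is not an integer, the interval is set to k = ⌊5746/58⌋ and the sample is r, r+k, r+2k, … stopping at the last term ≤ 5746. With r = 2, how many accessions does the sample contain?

k = ⌊5746/58⌋ = 99
Achieved size = ⌊(5746 − 2)/99⌋ + 1 = ⌊5744/99⌋ + 1 = 58 + 1 = 59
(last selection: 2 + 58×99 = 5744 ≤ 5746; next would be 5843 > 5746)

59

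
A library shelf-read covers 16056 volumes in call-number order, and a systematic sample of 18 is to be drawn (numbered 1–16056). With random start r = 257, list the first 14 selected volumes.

k = N/n = 16056/18 = 892
volume 1: 257
volume 2: 257 + 892 = 1149
volume 3: 1149 + 892 = 2041
volume 4: 2041 + 892 = 2933
volume 5: 2933 + 892 = 3825
volume 6: 3825 + 892 = 4717
volume 7: 4717 + 892 = 5609
volume 8: 5609 + 892 = 6501
volume 9: 6501 + 892 = 7393
volume 10: 7393 + 892 = 8285
volume 11: 8285 + 892 = 9177
volume 12: 9177 + 892 = 10069
volume 13: 10069 + 892 = 10961
volume 14: 10961 + 892 = 11853

257, 1149, 2041, 2933, 3825, 4717, 5609, 6501, 7393, 8285, 9177, 10069, 10961, 11853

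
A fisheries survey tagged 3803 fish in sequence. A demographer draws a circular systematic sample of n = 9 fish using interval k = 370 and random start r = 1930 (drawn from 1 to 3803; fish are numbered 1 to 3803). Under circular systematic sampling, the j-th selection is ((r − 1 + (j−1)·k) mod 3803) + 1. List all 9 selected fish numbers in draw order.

1930, 2300, 2670, 3040, 3410, 3780, 347, 717, 1087

Selection 1: 1930
Selection 2: 1930 + 370 = 2300
Selection 3: 2300 + 370 = 2670
Selection 4: 2670 + 370 = 3040
Selection 5: 3040 + 370 = 3410
Selection 6: 3410 + 370 = 3780
Selection 7: 3780 + 370 = 4150 → 4150 − 3803 = 347
Selection 8: 347 + 370 = 717
Selection 9: 717 + 370 = 1087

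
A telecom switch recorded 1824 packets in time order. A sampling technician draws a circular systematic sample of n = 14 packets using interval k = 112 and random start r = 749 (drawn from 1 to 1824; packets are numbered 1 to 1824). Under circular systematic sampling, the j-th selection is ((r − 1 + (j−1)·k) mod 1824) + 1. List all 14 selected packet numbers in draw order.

749, 861, 973, 1085, 1197, 1309, 1421, 1533, 1645, 1757, 45, 157, 269, 381

Selection 1: 749
Selection 2: 749 + 112 = 861
Selection 3: 861 + 112 = 973
Selection 4: 973 + 112 = 1085
Selection 5: 1085 + 112 = 1197
Selection 6: 1197 + 112 = 1309
Selection 7: 1309 + 112 = 1421
Selection 8: 1421 + 112 = 1533
Selection 9: 1533 + 112 = 1645
Selection 10: 1645 + 112 = 1757
Selection 11: 1757 + 112 = 1869 → 1869 − 1824 = 45
Selection 12: 45 + 112 = 157
Selection 13: 157 + 112 = 269
Selection 14: 269 + 112 = 381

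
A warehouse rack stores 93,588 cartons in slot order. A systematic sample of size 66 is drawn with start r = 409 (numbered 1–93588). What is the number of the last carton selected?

92579

k = 93588/66 = 1418
66th selection = r + (66−1)·k = 409 + 65×1418 = 409 + 92170 = 92579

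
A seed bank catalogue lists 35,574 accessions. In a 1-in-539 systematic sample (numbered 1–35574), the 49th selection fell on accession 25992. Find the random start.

k = 539
r = 25992 − (49−1)×539 = 25992 − 25872 = 120

120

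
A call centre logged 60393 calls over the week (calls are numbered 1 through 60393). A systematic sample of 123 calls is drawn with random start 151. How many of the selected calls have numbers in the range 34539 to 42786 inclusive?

k = 60393/123 = 491
First selection ≥ 34539: 151 + ⌈(34539−151)/491⌉·491 = 151 + 71×491 = 35012
Last selection ≤ 42786: 151 + ⌊(42786−151)/491⌋·491 = 151 + 86×491 = 42377
Count = 86 − 71 + 1 = 16

16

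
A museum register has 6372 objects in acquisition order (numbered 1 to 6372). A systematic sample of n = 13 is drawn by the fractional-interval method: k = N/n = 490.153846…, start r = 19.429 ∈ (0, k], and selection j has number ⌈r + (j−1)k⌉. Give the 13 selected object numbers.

20, 510, 1000, 1490, 1981, 2471, 2961, 3451, 3941, 4431, 4921, 5412, 5902

j=1: r + 0k = 19.429 → ⌈·⌉ = 20
j=2: r + 1k = 509.582846… → ⌈·⌉ = 510
j=3: r + 2k = 999.736692… → ⌈·⌉ = 1000
j=4: r + 3k = 1489.890538… → ⌈·⌉ = 1490
j=5: r + 4k = 1980.044384… → ⌈·⌉ = 1981
j=6: r + 5k = 2470.198230… → ⌈·⌉ = 2471
j=7: r + 6k = 2960.352076… → ⌈·⌉ = 2961
j=8: r + 7k = 3450.505923… → ⌈·⌉ = 3451
j=9: r + 8k = 3940.659769… → ⌈·⌉ = 3941
j=10: r + 9k = 4430.813615… → ⌈·⌉ = 4431
j=11: r + 10k = 4920.967461… → ⌈·⌉ = 4921
j=12: r + 11k = 5411.121307… → ⌈·⌉ = 5412
j=13: r + 12k = 5901.275153… → ⌈·⌉ = 5902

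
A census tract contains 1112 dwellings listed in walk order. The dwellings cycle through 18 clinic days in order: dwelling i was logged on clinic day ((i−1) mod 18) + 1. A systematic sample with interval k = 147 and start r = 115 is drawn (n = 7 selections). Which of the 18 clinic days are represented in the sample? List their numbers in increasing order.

Consecutive selections differ by k = 147, so their clinic day numbers differ by 147 mod 18 = 3.
gcd(147, 18) = 3, so the sample visits 18/3 = 6 distinct residues mod 18.
Start 115 is clinic day 7; the clinic days hit are 1, 4, 7, 10, 13, 16.

1, 4, 7, 10, 13, 16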